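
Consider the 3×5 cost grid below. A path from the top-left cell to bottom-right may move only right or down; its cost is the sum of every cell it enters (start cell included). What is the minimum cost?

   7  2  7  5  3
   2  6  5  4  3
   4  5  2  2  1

Best path: (0,0) (1,0) (2,0) (2,1) (2,2) (2,3) (2,4)
Cost: 7 + 2 + 4 + 5 + 2 + 2 + 1 = 23

23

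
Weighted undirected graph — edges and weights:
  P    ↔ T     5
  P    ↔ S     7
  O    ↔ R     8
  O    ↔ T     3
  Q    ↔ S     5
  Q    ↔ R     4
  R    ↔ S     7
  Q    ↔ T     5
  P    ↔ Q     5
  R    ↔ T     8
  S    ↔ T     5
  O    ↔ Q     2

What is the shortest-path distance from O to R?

Some routes from O to R:
O→T→Q→R: 3 + 5 + 4 = 12
O→T→R: 3 + 8 = 11
O→Q→R: 2 + 4 = 6
O→R: 8
Best route has total 6.

6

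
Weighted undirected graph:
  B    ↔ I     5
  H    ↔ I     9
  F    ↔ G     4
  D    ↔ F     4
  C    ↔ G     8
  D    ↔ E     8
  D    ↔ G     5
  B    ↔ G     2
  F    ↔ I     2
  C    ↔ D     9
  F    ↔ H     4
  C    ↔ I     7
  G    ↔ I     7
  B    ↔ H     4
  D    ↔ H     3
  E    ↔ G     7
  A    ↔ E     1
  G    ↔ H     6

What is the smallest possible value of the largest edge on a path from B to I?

A few of the B→I routes:
B -> G -> F -> I: max(2, 4, 2) = 4
B -> H -> D -> F -> I: max(4, 3, 4, 2) = 4
B -> H -> F -> I: max(4, 4, 2) = 4
The minimum achievable maximum is 4.

4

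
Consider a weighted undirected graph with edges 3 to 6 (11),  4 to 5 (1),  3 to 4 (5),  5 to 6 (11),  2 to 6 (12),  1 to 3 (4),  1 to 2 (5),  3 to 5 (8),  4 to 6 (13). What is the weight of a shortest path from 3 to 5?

6

Some routes from 3 to 5:
3 -> 4 -> 5: 5 + 1 = 6
3 -> 5: 8
3 -> 6 -> 5: 11 + 11 = 22
The minimum is 6.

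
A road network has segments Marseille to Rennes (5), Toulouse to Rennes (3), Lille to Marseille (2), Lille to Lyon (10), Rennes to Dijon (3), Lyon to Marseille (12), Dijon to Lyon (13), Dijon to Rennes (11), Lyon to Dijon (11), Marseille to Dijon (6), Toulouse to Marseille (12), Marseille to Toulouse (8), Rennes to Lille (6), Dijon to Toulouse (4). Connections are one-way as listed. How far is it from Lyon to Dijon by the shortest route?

Routes from Lyon to Dijon:
Lyon -> Dijon: 11
Lyon -> Marseille -> Dijon: 12 + 6 = 18
Lyon -> Marseille -> Toulouse -> Rennes -> Dijon: 12 + 8 + 3 + 3 = 26
Lyon -> Marseille -> Rennes -> Dijon: 12 + 5 + 3 = 20
The minimum is 11 mi.

11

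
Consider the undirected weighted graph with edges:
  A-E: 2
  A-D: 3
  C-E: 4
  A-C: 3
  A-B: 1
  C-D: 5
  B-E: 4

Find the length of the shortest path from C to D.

5

A few of the C→D routes:
C -> D: 5
C -> E -> A -> D: 4 + 2 + 3 = 9
C -> A -> D: 3 + 3 = 6
Shortest: 5.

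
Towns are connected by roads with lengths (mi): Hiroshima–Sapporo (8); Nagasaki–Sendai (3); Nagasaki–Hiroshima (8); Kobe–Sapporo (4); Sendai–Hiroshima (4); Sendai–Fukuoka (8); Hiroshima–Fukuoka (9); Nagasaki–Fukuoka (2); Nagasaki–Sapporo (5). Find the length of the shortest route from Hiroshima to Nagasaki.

Paths from Hiroshima to Nagasaki:
Hiroshima - Sapporo - Nagasaki: 8 + 5 = 13
Hiroshima - Fukuoka - Sendai - Nagasaki: 9 + 8 + 3 = 20
Hiroshima - Sendai - Fukuoka - Nagasaki: 4 + 8 + 2 = 14
Hiroshima - Nagasaki: 8
Hiroshima - Sendai - Nagasaki: 4 + 3 = 7
Hiroshima - Fukuoka - Nagasaki: 9 + 2 = 11
The minimum is 7 mi.

7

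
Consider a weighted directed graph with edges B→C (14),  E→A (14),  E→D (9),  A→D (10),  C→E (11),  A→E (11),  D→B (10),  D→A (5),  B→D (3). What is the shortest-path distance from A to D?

10

Routes from A to D:
A - E - D: 11 + 9 = 20
A - D: 10
Best route has total 10.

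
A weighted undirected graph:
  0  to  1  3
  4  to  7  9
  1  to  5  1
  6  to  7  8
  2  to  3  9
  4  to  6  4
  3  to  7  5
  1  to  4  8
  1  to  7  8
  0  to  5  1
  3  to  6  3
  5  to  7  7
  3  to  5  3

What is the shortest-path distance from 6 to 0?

7

Comparing a few candidate routes:
6 - 3 - 5 - 1 - 0: 3 + 3 + 1 + 3 = 10
6 - 4 - 1 - 5 - 0: 4 + 8 + 1 + 1 = 14
6 - 3 - 5 - 0: 3 + 3 + 1 = 7
6 - 4 - 1 - 0: 4 + 8 + 3 = 15
Shortest: 7.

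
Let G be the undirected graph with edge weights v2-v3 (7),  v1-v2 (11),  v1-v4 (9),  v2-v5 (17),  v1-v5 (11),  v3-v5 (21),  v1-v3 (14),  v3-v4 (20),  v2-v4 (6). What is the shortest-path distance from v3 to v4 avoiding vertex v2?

Paths from v3 to v4 avoiding v2:
v3-v5-v1-v4: 21 + 11 + 9 = 41
v3-v1-v4: 14 + 9 = 23
v3-v4: 20
Shortest: 20.

20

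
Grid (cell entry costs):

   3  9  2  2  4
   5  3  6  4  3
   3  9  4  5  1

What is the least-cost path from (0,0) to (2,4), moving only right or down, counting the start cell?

24

Cheapest: [0,0] [0,1] [0,2] [0,3] [0,4] [1,4] [2,4]
  3 + 9 + 2 + 2 + 4 + 3 + 1 = 24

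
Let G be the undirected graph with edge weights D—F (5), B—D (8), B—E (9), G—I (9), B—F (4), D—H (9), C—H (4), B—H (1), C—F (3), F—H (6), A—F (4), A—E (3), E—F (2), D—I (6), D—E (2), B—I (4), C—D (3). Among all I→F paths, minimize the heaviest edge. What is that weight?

A few of the I→F routes:
I → B → F: max(4, 4) = 4
I → B → H → C → D → E → F: max(4, 1, 4, 3, 2, 2) = 4
I → B → H → C → F: max(4, 1, 4, 3) = 4
I → B → H → C → D → F: max(4, 1, 4, 3, 5) = 5
I → B → H → C → D → E → A → F: max(4, 1, 4, 3, 2, 3, 4) = 4
Smallest bottleneck: 4.

4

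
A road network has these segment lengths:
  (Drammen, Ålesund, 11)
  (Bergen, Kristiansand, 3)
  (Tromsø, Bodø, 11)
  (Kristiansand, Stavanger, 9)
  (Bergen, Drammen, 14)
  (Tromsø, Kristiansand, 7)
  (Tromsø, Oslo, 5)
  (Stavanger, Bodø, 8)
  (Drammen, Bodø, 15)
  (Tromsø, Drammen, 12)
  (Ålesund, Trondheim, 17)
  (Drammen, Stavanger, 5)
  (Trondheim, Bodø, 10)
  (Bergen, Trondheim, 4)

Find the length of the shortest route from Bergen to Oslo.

15

A few of the Bergen→Oslo routes:
Bergen → Kristiansand → Stavanger → Bodø → Tromsø → Oslo: 3 + 9 + 8 + 11 + 5 = 36
Bergen → Kristiansand → Stavanger → Drammen → Tromsø → Oslo: 3 + 9 + 5 + 12 + 5 = 34
Bergen → Kristiansand → Tromsø → Oslo: 3 + 7 + 5 = 15
Bergen → Trondheim → Bodø → Tromsø → Oslo: 4 + 10 + 11 + 5 = 30
Bergen → Drammen → Tromsø → Oslo: 14 + 12 + 5 = 31
Shortest: 15.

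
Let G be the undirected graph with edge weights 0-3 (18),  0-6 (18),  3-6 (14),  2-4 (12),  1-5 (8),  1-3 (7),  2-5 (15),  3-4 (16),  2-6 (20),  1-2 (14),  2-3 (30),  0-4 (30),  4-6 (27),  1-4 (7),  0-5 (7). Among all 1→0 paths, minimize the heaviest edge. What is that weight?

8

Checking several routes:
1 - 5 - 2 - 4 - 3 - 6 - 0: max(8, 15, 12, 16, 14, 18) = 18
1 - 4 - 2 - 5 - 0: max(7, 12, 15, 7) = 15
1 - 2 - 5 - 0: max(14, 15, 7) = 15
1 - 5 - 0: max(8, 7) = 8
1 - 3 - 4 - 2 - 5 - 0: max(7, 16, 12, 15, 7) = 16
Smallest bottleneck: 8.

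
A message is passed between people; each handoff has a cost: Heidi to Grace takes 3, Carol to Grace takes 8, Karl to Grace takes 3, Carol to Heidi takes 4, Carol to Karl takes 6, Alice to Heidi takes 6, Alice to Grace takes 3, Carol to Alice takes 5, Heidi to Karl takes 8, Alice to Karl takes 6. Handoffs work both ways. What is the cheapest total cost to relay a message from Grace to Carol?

Checking several routes:
Grace→Alice→Carol: 3 + 5 = 8
Grace→Karl→Carol: 3 + 6 = 9
Grace→Carol: 8
Grace→Alice→Heidi→Carol: 3 + 6 + 4 = 13
Grace→Heidi→Carol: 3 + 4 = 7
Grace→Karl→Alice→Carol: 3 + 6 + 5 = 14
Best route has total 7.

7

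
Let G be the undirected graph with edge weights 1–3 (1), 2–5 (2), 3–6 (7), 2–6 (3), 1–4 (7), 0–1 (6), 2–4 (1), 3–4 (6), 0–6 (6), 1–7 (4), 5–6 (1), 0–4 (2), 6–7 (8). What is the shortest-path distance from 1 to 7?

4

A few of the 1→7 routes:
1 → 3 → 6 → 7: 1 + 7 + 8 = 16
1 → 3 → 4 → 2 → 5 → 6 → 7: 1 + 6 + 1 + 2 + 1 + 8 = 19
1 → 7: 4
1 → 3 → 4 → 2 → 6 → 7: 1 + 6 + 1 + 3 + 8 = 19
1 → 4 → 2 → 5 → 6 → 7: 7 + 1 + 2 + 1 + 8 = 19
1 → 4 → 2 → 6 → 7: 7 + 1 + 3 + 8 = 19
The minimum is 4.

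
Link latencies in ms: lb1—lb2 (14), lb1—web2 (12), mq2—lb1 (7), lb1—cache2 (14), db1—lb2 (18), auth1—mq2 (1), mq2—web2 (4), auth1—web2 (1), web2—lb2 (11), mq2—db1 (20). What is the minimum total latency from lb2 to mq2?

Some routes from lb2 to mq2:
lb2→lb1→mq2: 14 + 7 = 21
lb2→web2→mq2: 11 + 4 = 15
lb2→lb1→web2→auth1→mq2: 14 + 12 + 1 + 1 = 28
lb2→web2→auth1→mq2: 11 + 1 + 1 = 13
Best route has total 13 ms.

13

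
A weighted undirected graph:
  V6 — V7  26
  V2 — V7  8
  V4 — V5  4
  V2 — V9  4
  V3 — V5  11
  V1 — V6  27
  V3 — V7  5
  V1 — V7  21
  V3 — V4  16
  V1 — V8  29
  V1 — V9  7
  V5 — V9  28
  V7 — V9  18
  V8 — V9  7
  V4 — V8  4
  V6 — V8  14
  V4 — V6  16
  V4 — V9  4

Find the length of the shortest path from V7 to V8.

Checking several routes:
V7 → V2 → V9 → V4 → V8: 8 + 4 + 4 + 4 = 20
V7 → V2 → V9 → V8: 8 + 4 + 7 = 19
V7 → V3 → V5 → V4 → V8: 5 + 11 + 4 + 4 = 24
V7 → V3 → V4 → V8: 5 + 16 + 4 = 25
The minimum is 19.

19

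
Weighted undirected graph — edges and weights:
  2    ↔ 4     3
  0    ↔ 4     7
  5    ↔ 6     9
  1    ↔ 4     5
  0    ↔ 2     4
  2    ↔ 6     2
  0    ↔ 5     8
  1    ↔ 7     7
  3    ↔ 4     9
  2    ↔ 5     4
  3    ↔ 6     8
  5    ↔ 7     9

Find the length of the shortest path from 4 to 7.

12

Comparing a few candidate routes:
4 - 2 - 6 - 5 - 7: 3 + 2 + 9 + 9 = 23
4 - 2 - 5 - 7: 3 + 4 + 9 = 16
4 - 1 - 7: 5 + 7 = 12
Best route has total 12.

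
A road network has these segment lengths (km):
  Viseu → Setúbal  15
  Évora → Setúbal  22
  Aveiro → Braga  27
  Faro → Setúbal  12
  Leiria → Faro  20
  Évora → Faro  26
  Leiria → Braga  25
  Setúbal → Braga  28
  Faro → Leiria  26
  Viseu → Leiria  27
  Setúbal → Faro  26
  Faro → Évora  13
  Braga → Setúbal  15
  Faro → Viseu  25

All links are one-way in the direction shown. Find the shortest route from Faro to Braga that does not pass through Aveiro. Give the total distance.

40

Paths from Faro to Braga avoiding Aveiro:
Faro - Viseu - Setúbal - Braga: 25 + 15 + 28 = 68
Faro - Setúbal - Braga: 12 + 28 = 40
Faro - Viseu - Leiria - Braga: 25 + 27 + 25 = 77
Faro - Leiria - Braga: 26 + 25 = 51
Faro - Évora - Setúbal - Braga: 13 + 22 + 28 = 63
Shortest: 40 km.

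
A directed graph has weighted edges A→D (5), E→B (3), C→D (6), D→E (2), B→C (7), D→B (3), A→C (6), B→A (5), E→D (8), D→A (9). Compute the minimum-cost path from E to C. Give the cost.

Some routes from E to C:
E→D→B→C: 8 + 3 + 7 = 18
E→B→A→C: 3 + 5 + 6 = 14
E→B→C: 3 + 7 = 10
The minimum is 10.

10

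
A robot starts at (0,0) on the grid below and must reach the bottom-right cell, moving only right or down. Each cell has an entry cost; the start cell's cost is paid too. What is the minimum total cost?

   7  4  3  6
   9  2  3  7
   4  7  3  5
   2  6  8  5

Best path: [0,0] → [0,1] → [1,1] → [1,2] → [2,2] → [2,3] → [3,3]
Cost: 7 + 4 + 2 + 3 + 3 + 5 + 5 = 29

29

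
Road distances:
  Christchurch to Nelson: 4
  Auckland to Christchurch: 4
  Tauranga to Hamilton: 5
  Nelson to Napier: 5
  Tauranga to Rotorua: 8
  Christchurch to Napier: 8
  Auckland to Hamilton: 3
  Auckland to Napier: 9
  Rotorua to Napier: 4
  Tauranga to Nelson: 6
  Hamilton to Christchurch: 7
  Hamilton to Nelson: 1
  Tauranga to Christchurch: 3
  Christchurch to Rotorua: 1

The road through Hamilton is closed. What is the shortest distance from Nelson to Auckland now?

8

A few of the Nelson→Auckland routes:
Nelson-Tauranga-Christchurch-Auckland: 6 + 3 + 4 = 13
Nelson-Napier-Rotorua-Christchurch-Auckland: 5 + 4 + 1 + 4 = 14
Nelson-Christchurch-Auckland: 4 + 4 = 8
Best route has total 8.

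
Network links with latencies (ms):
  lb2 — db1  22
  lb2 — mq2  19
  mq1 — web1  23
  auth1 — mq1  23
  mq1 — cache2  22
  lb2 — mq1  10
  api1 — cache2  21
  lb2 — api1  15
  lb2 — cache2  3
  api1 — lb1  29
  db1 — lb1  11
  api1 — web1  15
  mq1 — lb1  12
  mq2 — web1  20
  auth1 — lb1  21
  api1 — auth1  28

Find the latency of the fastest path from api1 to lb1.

A few of the api1→lb1 routes:
api1 → lb2 → db1 → lb1: 15 + 22 + 11 = 48
api1 → cache2 → lb2 → mq1 → lb1: 21 + 3 + 10 + 12 = 46
api1 → auth1 → lb1: 28 + 21 = 49
api1 → lb1: 29
api1 → lb2 → mq1 → lb1: 15 + 10 + 12 = 37
Best route has total 29 ms.

29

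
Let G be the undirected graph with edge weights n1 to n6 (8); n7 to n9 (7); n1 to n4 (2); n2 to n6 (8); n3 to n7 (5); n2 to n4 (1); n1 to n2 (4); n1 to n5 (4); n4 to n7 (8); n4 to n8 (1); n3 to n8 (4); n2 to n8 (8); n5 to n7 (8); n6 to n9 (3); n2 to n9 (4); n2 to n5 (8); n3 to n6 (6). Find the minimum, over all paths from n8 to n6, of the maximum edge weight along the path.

Checking several routes:
n8 -> n4 -> n2 -> n9 -> n6: max(1, 1, 4, 3) = 4
n8 -> n4 -> n1 -> n2 -> n9 -> n6: max(1, 2, 4, 4, 3) = 4
n8 -> n3 -> n6: max(4, 6) = 6
Smallest bottleneck: 4.

4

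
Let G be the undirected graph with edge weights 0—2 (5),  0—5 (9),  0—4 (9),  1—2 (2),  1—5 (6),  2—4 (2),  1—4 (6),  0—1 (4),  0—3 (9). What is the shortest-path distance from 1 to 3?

13

Routes from 1 to 3:
1-5-0-3: 6 + 9 + 9 = 24
1-0-3: 4 + 9 = 13
1-2-4-0-3: 2 + 2 + 9 + 9 = 22
1-4-2-0-3: 6 + 2 + 5 + 9 = 22
1-2-0-3: 2 + 5 + 9 = 16
1-4-0-3: 6 + 9 + 9 = 24
Best route has total 13.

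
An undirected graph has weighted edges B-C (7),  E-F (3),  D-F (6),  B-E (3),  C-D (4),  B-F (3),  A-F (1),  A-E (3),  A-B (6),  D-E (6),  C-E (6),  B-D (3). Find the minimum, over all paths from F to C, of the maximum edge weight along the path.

Checking several routes:
F -> A -> E -> B -> D -> C: max(1, 3, 3, 3, 4) = 4
F -> B -> D -> C: max(3, 3, 4) = 4
F -> D -> B -> A -> E -> C: max(6, 3, 6, 3, 6) = 6
F -> D -> B -> E -> C: max(6, 3, 3, 6) = 6
F -> E -> B -> D -> C: max(3, 3, 3, 4) = 4
Smallest bottleneck: 4.

4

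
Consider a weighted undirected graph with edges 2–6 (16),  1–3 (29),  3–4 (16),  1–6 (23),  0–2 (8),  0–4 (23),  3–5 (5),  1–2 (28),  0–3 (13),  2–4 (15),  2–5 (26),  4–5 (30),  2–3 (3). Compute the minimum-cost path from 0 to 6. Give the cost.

24

Checking several routes:
0-2-6: 8 + 16 = 24
0-4-2-6: 23 + 15 + 16 = 54
0-4-3-2-6: 23 + 16 + 3 + 16 = 58
0-3-2-6: 13 + 3 + 16 = 32
The minimum is 24.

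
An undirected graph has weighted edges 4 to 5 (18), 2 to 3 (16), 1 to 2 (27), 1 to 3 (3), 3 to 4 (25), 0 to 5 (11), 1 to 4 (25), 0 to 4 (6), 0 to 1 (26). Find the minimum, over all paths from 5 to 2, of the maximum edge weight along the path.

Checking several routes:
5 → 0 → 4 → 1 → 3 → 2: max(11, 6, 25, 3, 16) = 25
5 → 4 → 3 → 2: max(18, 25, 16) = 25
5 → 4 → 1 → 3 → 2: max(18, 25, 3, 16) = 25
5 → 0 → 4 → 3 → 2: max(11, 6, 25, 16) = 25
Best route has worst link 25.

25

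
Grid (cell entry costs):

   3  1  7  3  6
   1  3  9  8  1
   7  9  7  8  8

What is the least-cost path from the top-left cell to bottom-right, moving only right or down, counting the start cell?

Path (0,0) -> (0,1) -> (0,2) -> (0,3) -> (0,4) -> (1,4) -> (2,4): 3 + 1 + 7 + 3 + 6 + 1 + 8 = 29.

29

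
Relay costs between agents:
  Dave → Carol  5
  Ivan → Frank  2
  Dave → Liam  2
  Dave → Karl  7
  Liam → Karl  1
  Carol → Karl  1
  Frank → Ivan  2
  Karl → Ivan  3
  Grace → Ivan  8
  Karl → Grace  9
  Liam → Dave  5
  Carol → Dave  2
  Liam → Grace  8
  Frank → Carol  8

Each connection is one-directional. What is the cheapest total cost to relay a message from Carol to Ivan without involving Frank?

4

Some routes from Carol to Ivan avoiding Frank:
Carol → Dave → Liam → Grace → Ivan: 2 + 2 + 8 + 8 = 20
Carol → Dave → Liam → Karl → Grace → Ivan: 2 + 2 + 1 + 9 + 8 = 22
Carol → Dave → Liam → Karl → Ivan: 2 + 2 + 1 + 3 = 8
Carol → Karl → Grace → Ivan: 1 + 9 + 8 = 18
Carol → Dave → Karl → Ivan: 2 + 7 + 3 = 12
Carol → Karl → Ivan: 1 + 3 = 4
Shortest: 4.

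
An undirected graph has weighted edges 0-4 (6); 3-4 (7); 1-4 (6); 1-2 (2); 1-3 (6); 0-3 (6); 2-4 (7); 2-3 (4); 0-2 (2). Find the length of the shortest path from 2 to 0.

Some routes from 2 to 0:
2 -> 0: 2
2 -> 4 -> 0: 7 + 6 = 13
2 -> 3 -> 0: 4 + 6 = 10
Best route has total 2.

2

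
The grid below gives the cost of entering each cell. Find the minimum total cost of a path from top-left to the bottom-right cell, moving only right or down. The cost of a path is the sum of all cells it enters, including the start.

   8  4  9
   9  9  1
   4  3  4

Cheapest: (0,0) (0,1) (0,2) (1,2) (2,2)
  8 + 4 + 9 + 1 + 4 = 26

26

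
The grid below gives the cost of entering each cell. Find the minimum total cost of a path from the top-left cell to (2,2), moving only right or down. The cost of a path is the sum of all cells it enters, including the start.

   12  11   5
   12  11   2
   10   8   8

38

Best path: (0,0)→(0,1)→(0,2)→(1,2)→(2,2)
Cost: 12 + 11 + 5 + 2 + 8 = 38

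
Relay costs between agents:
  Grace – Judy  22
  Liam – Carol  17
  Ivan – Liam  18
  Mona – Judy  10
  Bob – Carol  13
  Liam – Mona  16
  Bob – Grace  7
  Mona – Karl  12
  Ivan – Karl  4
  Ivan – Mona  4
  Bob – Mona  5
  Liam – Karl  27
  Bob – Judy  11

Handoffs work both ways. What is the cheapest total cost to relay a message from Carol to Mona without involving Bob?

Routes from Carol to Mona avoiding Bob:
Carol - Liam - Karl - Mona: 17 + 27 + 12 = 56
Carol - Liam - Ivan - Karl - Mona: 17 + 18 + 4 + 12 = 51
Carol - Liam - Mona: 17 + 16 = 33
Carol - Liam - Ivan - Mona: 17 + 18 + 4 = 39
Carol - Liam - Karl - Ivan - Mona: 17 + 27 + 4 + 4 = 52
Best route has total 33.

33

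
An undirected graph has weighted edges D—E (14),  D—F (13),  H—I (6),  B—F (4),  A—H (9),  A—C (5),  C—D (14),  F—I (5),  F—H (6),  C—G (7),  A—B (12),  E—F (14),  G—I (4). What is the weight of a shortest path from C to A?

5

Checking several routes:
C-G-I-H-A: 7 + 4 + 6 + 9 = 26
C-A: 5
C-G-I-H-F-B-A: 7 + 4 + 6 + 6 + 4 + 12 = 39
C-G-I-F-H-A: 7 + 4 + 5 + 6 + 9 = 31
C-G-I-F-B-A: 7 + 4 + 5 + 4 + 12 = 32
Shortest: 5.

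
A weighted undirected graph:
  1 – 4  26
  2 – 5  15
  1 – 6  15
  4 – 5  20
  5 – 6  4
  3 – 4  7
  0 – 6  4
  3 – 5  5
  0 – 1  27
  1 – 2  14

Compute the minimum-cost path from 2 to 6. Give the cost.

Some routes from 2 to 6:
2→1→0→6: 14 + 27 + 4 = 45
2→5→3→4→1→6: 15 + 5 + 7 + 26 + 15 = 68
2→1→4→3→5→6: 14 + 26 + 7 + 5 + 4 = 56
2→5→6: 15 + 4 = 19
2→1→4→5→6: 14 + 26 + 20 + 4 = 64
2→1→6: 14 + 15 = 29
The minimum is 19.

19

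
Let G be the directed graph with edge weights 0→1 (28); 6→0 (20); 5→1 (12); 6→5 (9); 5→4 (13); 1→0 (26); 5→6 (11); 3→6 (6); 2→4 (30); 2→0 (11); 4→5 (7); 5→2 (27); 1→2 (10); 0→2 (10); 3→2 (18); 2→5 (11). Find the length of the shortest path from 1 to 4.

34

A few of the 1→4 routes:
1-2-5-4: 10 + 11 + 13 = 34
1-2-4: 10 + 30 = 40
1-0-2-5-4: 26 + 10 + 11 + 13 = 60
Shortest: 34.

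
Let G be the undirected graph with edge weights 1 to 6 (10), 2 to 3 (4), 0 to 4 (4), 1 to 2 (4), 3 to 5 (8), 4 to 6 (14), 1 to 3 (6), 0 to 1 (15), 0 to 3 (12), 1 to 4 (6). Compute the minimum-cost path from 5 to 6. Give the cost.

24

A few of the 5→6 routes:
5→3→0→4→1→6: 8 + 12 + 4 + 6 + 10 = 40
5→3→2→1→4→6: 8 + 4 + 4 + 6 + 14 = 36
5→3→2→1→6: 8 + 4 + 4 + 10 = 26
5→3→0→4→6: 8 + 12 + 4 + 14 = 38
5→3→1→4→6: 8 + 6 + 6 + 14 = 34
5→3→1→6: 8 + 6 + 10 = 24
Best route has total 24.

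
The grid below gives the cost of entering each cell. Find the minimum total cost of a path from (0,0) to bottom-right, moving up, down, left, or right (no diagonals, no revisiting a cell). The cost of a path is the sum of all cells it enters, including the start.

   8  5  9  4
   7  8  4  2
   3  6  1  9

Best path: [0,0]→[1,0]→[2,0]→[2,1]→[2,2]→[2,3]
Cost: 8 + 7 + 3 + 6 + 1 + 9 = 34

34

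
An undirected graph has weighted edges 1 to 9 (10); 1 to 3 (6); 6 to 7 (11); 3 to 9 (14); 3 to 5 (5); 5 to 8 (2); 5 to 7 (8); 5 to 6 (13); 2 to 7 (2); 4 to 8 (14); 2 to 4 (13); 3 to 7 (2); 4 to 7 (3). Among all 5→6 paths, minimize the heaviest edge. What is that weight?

11

Comparing a few candidate routes:
5 → 3 → 7 → 6: max(5, 2, 11) = 11
5 → 7 → 6: max(8, 11) = 11
5 → 6: max(13) = 13
Best route has worst link 11.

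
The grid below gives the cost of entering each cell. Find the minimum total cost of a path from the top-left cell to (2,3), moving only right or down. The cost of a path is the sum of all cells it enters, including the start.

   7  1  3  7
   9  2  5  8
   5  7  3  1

One optimal route is [0,0]→[0,1]→[1,1]→[1,2]→[2,2]→[2,3].
Its cost is 7 + 1 + 2 + 5 + 3 + 1 = 19.

19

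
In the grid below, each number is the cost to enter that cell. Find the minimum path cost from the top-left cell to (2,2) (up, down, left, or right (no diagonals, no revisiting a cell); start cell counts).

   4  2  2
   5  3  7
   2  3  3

15

Take r0c0 → r0c1 → r1c1 → r2c1 → r2c2 for a total of 4 + 2 + 3 + 3 + 3 = 15.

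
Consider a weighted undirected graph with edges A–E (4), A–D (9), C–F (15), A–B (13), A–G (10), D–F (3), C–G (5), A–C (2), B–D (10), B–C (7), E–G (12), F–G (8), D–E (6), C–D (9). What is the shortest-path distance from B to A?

9

Checking several routes:
B → C → A: 7 + 2 = 9
B → A: 13
B → D → E → A: 10 + 6 + 4 = 20
B → C → G → A: 7 + 5 + 10 = 22
B → D → C → A: 10 + 9 + 2 = 21
B → D → A: 10 + 9 = 19
Best route has total 9.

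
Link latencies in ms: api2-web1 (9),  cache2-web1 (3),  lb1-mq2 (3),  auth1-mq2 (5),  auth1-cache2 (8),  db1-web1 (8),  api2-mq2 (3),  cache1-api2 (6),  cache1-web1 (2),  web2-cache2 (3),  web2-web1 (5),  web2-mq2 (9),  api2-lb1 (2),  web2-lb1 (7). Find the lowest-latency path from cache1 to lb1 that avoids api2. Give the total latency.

Some routes from cache1 to lb1 avoiding api2:
cache1 - web1 - cache2 - web2 - lb1: 2 + 3 + 3 + 7 = 15
cache1 - web1 - cache2 - auth1 - mq2 - lb1: 2 + 3 + 8 + 5 + 3 = 21
cache1 - web1 - cache2 - web2 - mq2 - lb1: 2 + 3 + 3 + 9 + 3 = 20
cache1 - web1 - web2 - lb1: 2 + 5 + 7 = 14
cache1 - web1 - web2 - mq2 - lb1: 2 + 5 + 9 + 3 = 19
cache1 - web1 - web2 - cache2 - auth1 - mq2 - lb1: 2 + 5 + 3 + 8 + 5 + 3 = 26
Best route has total 14 ms.

14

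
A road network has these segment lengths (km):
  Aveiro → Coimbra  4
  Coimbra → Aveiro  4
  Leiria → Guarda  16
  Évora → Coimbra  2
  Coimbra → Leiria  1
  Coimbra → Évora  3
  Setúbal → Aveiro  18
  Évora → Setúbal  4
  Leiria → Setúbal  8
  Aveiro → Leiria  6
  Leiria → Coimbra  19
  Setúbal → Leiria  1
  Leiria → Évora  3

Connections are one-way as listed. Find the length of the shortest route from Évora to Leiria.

Candidate routes:
Évora → Setúbal → Aveiro → Leiria: 4 + 18 + 6 = 28
Évora → Coimbra → Leiria: 2 + 1 = 3
Évora → Coimbra → Aveiro → Leiria: 2 + 4 + 6 = 12
Évora → Setúbal → Aveiro → Coimbra → Leiria: 4 + 18 + 4 + 1 = 27
Évora → Setúbal → Leiria: 4 + 1 = 5
Best route has total 3 km.

3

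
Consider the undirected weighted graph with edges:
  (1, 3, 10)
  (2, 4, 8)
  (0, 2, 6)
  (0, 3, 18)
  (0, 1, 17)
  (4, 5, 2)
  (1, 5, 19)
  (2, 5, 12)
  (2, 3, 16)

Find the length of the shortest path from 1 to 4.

Some routes from 1 to 4:
1 - 3 - 2 - 4: 10 + 16 + 8 = 34
1 - 0 - 2 - 5 - 4: 17 + 6 + 12 + 2 = 37
1 - 0 - 2 - 4: 17 + 6 + 8 = 31
1 - 5 - 4: 19 + 2 = 21
Best route has total 21.

21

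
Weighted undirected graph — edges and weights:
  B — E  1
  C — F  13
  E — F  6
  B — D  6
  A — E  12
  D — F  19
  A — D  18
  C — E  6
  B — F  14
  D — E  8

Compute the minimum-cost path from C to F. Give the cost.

Some routes from C to F:
C - E - B - F: 6 + 1 + 14 = 21
C - E - B - D - F: 6 + 1 + 6 + 19 = 32
C - E - D - F: 6 + 8 + 19 = 33
C - F: 13
C - E - F: 6 + 6 = 12
Best route has total 12.

12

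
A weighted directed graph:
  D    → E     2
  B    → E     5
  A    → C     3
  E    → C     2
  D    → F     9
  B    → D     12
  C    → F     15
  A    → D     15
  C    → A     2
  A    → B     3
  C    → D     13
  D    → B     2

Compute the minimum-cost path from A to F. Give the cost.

Checking several routes:
A→C→F: 3 + 15 = 18
A→B→D→F: 3 + 12 + 9 = 24
A→D→F: 15 + 9 = 24
Best route has total 18.

18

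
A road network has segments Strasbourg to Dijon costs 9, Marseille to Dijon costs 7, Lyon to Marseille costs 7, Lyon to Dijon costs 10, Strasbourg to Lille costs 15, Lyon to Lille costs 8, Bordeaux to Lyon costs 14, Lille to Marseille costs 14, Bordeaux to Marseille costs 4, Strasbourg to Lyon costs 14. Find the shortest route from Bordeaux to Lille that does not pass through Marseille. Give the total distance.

22

Routes from Bordeaux to Lille avoiding Marseille:
Bordeaux - Lyon - Lille: 14 + 8 = 22
Bordeaux - Lyon - Dijon - Strasbourg - Lille: 14 + 10 + 9 + 15 = 48
Bordeaux - Lyon - Strasbourg - Lille: 14 + 14 + 15 = 43
Shortest: 22.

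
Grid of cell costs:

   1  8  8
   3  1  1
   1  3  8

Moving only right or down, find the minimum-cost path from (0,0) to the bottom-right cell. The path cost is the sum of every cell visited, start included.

One optimal route is [0,0]→[1,0]→[1,1]→[1,2]→[2,2].
Its cost is 1 + 3 + 1 + 1 + 8 = 14.

14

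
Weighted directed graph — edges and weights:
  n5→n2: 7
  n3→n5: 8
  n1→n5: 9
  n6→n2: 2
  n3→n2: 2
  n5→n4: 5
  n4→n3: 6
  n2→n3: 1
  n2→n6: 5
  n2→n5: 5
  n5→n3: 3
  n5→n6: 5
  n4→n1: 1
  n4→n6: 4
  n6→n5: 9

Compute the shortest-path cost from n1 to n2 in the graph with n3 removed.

16

Paths from n1 to n2 avoiding n3:
n1-n5-n6-n2: 9 + 5 + 2 = 16
n1-n5-n2: 9 + 7 = 16
n1-n5-n4-n6-n2: 9 + 5 + 4 + 2 = 20
Best route has total 16.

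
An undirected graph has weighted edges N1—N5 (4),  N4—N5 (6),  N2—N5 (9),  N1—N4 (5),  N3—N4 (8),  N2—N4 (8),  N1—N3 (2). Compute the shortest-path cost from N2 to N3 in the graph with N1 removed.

16

Candidate routes:
N2 → N4 → N3: 8 + 8 = 16
N2 → N5 → N4 → N3: 9 + 6 + 8 = 23
Shortest: 16.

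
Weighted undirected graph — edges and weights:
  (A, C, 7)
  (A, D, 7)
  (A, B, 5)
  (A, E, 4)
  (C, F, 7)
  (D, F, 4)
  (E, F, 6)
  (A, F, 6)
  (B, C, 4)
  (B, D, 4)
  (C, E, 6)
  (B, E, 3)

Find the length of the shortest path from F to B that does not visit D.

A few of the F→B routes:
F - E - B: 6 + 3 = 9
F - A - B: 6 + 5 = 11
F - C - B: 7 + 4 = 11
Best route has total 9.

9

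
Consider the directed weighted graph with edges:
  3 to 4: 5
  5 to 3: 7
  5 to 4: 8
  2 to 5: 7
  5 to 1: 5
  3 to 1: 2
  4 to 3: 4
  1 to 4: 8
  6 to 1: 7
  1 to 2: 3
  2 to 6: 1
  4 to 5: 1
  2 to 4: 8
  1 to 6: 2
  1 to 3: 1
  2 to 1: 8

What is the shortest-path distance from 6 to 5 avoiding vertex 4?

Paths from 6 to 5 avoiding 4:
6 → 1 → 2 → 5: 7 + 3 + 7 = 17
Best route has total 17.

17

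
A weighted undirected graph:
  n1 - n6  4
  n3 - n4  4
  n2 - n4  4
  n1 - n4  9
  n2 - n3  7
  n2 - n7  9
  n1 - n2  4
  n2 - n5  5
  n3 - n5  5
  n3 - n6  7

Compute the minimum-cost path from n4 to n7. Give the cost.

13

Some routes from n4 to n7:
n4 - n3 - n2 - n7: 4 + 7 + 9 = 20
n4 - n3 - n5 - n2 - n7: 4 + 5 + 5 + 9 = 23
n4 - n2 - n7: 4 + 9 = 13
n4 - n1 - n2 - n7: 9 + 4 + 9 = 22
n4 - n3 - n6 - n1 - n2 - n7: 4 + 7 + 4 + 4 + 9 = 28
Shortest: 13.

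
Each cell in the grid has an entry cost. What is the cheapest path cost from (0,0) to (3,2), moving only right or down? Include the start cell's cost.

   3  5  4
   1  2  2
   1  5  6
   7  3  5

One optimal route is [0,0] → [1,0] → [2,0] → [2,1] → [3,1] → [3,2].
Its cost is 3 + 1 + 1 + 5 + 3 + 5 = 18.

18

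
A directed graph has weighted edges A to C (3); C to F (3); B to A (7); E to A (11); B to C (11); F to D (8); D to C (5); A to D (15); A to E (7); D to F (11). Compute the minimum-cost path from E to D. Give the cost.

25

Routes from E to D:
E-A-C-F-D: 11 + 3 + 3 + 8 = 25
E-A-D: 11 + 15 = 26
Best route has total 25.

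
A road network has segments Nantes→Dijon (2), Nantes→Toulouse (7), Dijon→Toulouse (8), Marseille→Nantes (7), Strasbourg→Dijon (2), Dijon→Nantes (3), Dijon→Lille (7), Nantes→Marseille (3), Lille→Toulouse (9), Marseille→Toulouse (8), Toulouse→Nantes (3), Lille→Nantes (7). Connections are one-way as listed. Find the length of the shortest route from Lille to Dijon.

Paths from Lille to Dijon:
Lille-Toulouse-Nantes-Dijon: 9 + 3 + 2 = 14
Lille-Nantes-Dijon: 7 + 2 = 9
Best route has total 9 mi.

9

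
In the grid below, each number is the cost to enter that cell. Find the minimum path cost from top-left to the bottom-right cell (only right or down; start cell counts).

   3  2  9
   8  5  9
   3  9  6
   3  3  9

Best path: (0,0)→(1,0)→(2,0)→(3,0)→(3,1)→(3,2)
Cost: 3 + 8 + 3 + 3 + 3 + 9 = 29
For comparison, the top-then-right route costs 38.

29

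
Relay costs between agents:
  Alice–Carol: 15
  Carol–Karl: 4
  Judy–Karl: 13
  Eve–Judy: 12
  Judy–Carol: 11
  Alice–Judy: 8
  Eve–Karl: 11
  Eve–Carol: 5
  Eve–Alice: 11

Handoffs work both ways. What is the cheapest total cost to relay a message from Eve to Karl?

9

Comparing a few candidate routes:
Eve -> Carol -> Karl: 5 + 4 = 9
Eve -> Karl: 11
Eve -> Judy -> Karl: 12 + 13 = 25
Eve -> Judy -> Carol -> Karl: 12 + 11 + 4 = 27
Eve -> Carol -> Judy -> Karl: 5 + 11 + 13 = 29
Best route has total 9.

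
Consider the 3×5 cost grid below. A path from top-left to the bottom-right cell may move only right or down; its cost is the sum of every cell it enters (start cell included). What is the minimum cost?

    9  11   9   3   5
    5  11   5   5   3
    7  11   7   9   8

One optimal route is (0,0) -> (1,0) -> (1,1) -> (1,2) -> (1,3) -> (1,4) -> (2,4).
Its cost is 9 + 5 + 11 + 5 + 5 + 3 + 8 = 46.

46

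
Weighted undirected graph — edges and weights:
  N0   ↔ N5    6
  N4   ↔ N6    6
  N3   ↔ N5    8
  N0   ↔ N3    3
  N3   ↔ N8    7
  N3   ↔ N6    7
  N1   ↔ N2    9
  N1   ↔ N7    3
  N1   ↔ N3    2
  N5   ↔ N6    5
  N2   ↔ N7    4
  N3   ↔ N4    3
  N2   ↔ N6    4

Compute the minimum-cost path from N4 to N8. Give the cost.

Some routes from N4 to N8:
N4 → N6 → N5 → N3 → N8: 6 + 5 + 8 + 7 = 26
N4 → N6 → N2 → N7 → N1 → N3 → N8: 6 + 4 + 4 + 3 + 2 + 7 = 26
N4 → N6 → N3 → N8: 6 + 7 + 7 = 20
N4 → N3 → N8: 3 + 7 = 10
The minimum is 10.

10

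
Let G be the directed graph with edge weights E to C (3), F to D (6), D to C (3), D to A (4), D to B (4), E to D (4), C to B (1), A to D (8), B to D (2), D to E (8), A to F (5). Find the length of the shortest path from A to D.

8

Candidate routes:
A → D: 8
A → F → D: 5 + 6 = 11
The minimum is 8.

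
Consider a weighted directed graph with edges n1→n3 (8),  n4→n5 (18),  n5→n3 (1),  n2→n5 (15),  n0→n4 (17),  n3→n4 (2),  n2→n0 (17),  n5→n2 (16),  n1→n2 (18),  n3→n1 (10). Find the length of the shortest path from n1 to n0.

35

Routes from n1 to n0:
n1 - n2 - n0: 18 + 17 = 35
n1 - n3 - n4 - n5 - n2 - n0: 8 + 2 + 18 + 16 + 17 = 61
Shortest: 35.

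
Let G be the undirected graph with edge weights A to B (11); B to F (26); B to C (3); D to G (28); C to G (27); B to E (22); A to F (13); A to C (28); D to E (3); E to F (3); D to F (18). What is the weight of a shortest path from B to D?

25

Checking several routes:
B - E - F - D: 22 + 3 + 18 = 43
B - F - E - D: 26 + 3 + 3 = 32
B - A - F - E - D: 11 + 13 + 3 + 3 = 30
B - E - D: 22 + 3 = 25
B - A - F - D: 11 + 13 + 18 = 42
Shortest: 25.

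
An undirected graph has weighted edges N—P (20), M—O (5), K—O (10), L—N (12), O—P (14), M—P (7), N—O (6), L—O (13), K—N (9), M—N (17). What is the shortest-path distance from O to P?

12

Checking several routes:
O→N→M→P: 6 + 17 + 7 = 30
O→N→P: 6 + 20 = 26
O→M→P: 5 + 7 = 12
O→P: 14
O→K→N→P: 10 + 9 + 20 = 39
Shortest: 12.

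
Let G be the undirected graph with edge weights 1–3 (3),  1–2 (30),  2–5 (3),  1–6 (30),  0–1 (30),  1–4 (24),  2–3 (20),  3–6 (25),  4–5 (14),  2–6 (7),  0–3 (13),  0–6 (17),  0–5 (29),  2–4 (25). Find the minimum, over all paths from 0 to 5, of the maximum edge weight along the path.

17

Some routes from 0 to 5:
0 -> 3 -> 2 -> 5: max(13, 20, 3) = 20
0 -> 3 -> 6 -> 2 -> 4 -> 5: max(13, 25, 7, 25, 14) = 25
0 -> 6 -> 2 -> 5: max(17, 7, 3) = 17
0 -> 3 -> 2 -> 4 -> 5: max(13, 20, 25, 14) = 25
0 -> 6 -> 2 -> 3 -> 1 -> 4 -> 5: max(17, 7, 20, 3, 24, 14) = 24
0 -> 3 -> 1 -> 4 -> 5: max(13, 3, 24, 14) = 24
The minimum achievable maximum is 17.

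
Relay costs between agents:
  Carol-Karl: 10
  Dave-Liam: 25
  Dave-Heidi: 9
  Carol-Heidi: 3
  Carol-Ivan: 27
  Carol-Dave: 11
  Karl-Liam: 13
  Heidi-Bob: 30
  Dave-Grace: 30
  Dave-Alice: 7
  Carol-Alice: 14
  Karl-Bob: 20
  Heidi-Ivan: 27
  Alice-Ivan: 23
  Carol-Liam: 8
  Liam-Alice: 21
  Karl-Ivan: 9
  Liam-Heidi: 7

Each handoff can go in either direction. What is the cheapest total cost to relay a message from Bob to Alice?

Checking several routes:
Bob -> Karl -> Carol -> Dave -> Alice: 20 + 10 + 11 + 7 = 48
Bob -> Heidi -> Dave -> Alice: 30 + 9 + 7 = 46
Bob -> Karl -> Carol -> Alice: 20 + 10 + 14 = 44
Bob -> Heidi -> Carol -> Alice: 30 + 3 + 14 = 47
Best route has total 44.

44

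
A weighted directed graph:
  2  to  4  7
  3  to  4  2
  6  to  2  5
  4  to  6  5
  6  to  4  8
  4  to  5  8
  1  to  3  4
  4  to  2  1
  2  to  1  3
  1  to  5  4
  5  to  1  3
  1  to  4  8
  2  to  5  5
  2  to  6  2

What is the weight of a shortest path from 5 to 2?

Paths from 5 to 2:
5 → 1 → 3 → 4 → 6 → 2: 3 + 4 + 2 + 5 + 5 = 19
5 → 1 → 4 → 2: 3 + 8 + 1 = 12
5 → 1 → 4 → 6 → 2: 3 + 8 + 5 + 5 = 21
5 → 1 → 3 → 4 → 2: 3 + 4 + 2 + 1 = 10
The minimum is 10.

10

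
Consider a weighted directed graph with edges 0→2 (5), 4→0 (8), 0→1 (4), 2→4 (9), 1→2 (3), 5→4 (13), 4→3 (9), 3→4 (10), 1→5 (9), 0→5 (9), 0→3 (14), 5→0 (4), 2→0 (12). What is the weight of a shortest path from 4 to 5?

17

Routes from 4 to 5:
4 - 0 - 1 - 5: 8 + 4 + 9 = 21
4 - 0 - 5: 8 + 9 = 17
Best route has total 17.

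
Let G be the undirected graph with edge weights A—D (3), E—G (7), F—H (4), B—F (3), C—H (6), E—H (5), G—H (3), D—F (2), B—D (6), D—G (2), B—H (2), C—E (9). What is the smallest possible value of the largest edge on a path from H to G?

3

Comparing a few candidate routes:
H - G: max(3) = 3
H - B - F - D - G: max(2, 3, 2, 2) = 3
H - F - D - G: max(4, 2, 2) = 4
Best route has worst link 3.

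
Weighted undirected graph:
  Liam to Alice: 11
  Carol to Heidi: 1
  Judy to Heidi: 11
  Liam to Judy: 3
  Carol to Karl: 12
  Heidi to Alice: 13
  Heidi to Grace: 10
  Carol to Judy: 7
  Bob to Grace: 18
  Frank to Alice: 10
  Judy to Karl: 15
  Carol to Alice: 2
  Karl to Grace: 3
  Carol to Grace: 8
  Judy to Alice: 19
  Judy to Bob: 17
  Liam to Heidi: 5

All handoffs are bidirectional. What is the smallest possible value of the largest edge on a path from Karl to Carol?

Checking several routes:
Karl→Grace→Carol: max(3, 8) = 8
Karl→Grace→Heidi→Liam→Judy→Carol: max(3, 10, 5, 3, 7) = 10
Karl→Grace→Heidi→Carol: max(3, 10, 1) = 10
Karl→Grace→Heidi→Liam→Alice→Carol: max(3, 10, 5, 11, 2) = 11
Best route has worst link 8.

8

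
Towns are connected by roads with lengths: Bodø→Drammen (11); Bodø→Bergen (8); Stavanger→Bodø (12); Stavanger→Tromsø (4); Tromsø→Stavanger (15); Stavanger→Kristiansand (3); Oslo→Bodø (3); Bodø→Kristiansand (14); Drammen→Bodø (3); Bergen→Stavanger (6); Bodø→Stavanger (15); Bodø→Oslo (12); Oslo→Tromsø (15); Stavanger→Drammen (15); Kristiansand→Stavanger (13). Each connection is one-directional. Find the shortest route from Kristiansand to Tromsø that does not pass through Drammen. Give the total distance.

17

Candidate routes:
Kristiansand→Stavanger→Tromsø: 13 + 4 = 17
Kristiansand→Stavanger→Bodø→Oslo→Tromsø: 13 + 12 + 12 + 15 = 52
Shortest: 17.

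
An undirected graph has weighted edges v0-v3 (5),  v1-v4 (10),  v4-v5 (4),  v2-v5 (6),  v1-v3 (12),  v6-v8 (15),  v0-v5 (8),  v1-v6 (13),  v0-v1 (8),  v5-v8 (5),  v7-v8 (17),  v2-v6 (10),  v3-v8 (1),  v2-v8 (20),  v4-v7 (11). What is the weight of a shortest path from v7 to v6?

Comparing a few candidate routes:
v7→v4→v5→v8→v6: 11 + 4 + 5 + 15 = 35
v7→v8→v6: 17 + 15 = 32
v7→v4→v1→v6: 11 + 10 + 13 = 34
v7→v4→v5→v2→v6: 11 + 4 + 6 + 10 = 31
Best route has total 31.

31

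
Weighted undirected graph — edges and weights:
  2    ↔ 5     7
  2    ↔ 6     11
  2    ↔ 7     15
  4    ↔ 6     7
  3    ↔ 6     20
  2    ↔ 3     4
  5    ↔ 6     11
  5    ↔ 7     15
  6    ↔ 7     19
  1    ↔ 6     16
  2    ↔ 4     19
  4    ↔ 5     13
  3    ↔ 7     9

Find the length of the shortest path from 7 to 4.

26

Comparing a few candidate routes:
7 -> 6 -> 4: 19 + 7 = 26
7 -> 5 -> 4: 15 + 13 = 28
7 -> 3 -> 2 -> 4: 9 + 4 + 19 = 32
7 -> 3 -> 2 -> 6 -> 4: 9 + 4 + 11 + 7 = 31
7 -> 2 -> 6 -> 4: 15 + 11 + 7 = 33
The minimum is 26.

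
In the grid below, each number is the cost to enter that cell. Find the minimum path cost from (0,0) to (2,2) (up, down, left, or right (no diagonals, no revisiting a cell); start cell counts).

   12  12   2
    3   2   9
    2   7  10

One optimal route is r0c0 r1c0 r1c1 r2c1 r2c2.
Its cost is 12 + 3 + 2 + 7 + 10 = 34.

34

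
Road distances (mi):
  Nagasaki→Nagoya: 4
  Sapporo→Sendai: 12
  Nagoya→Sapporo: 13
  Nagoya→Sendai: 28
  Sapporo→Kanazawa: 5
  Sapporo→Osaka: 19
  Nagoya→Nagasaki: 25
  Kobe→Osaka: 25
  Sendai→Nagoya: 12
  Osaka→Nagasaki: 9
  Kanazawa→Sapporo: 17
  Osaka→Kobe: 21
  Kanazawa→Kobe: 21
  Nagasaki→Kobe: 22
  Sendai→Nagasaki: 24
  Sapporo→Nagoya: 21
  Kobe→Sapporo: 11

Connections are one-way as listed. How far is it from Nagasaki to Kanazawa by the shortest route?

Routes from Nagasaki to Kanazawa:
Nagasaki → Nagoya → Sapporo → Kanazawa: 4 + 13 + 5 = 22
Nagasaki → Kobe → Sapporo → Kanazawa: 22 + 11 + 5 = 38
Best route has total 22 mi.

22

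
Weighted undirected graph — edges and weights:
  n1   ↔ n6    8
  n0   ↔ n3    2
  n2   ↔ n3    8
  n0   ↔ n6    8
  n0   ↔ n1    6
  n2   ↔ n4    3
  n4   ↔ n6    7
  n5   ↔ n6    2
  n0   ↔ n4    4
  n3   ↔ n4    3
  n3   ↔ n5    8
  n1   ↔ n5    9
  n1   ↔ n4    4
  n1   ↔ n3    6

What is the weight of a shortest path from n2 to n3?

6

Some routes from n2 to n3:
n2 -> n4 -> n1 -> n3: 3 + 4 + 6 = 13
n2 -> n3: 8
n2 -> n4 -> n1 -> n0 -> n3: 3 + 4 + 6 + 2 = 15
n2 -> n4 -> n0 -> n3: 3 + 4 + 2 = 9
n2 -> n4 -> n3: 3 + 3 = 6
n2 -> n4 -> n0 -> n1 -> n3: 3 + 4 + 6 + 6 = 19
Shortest: 6.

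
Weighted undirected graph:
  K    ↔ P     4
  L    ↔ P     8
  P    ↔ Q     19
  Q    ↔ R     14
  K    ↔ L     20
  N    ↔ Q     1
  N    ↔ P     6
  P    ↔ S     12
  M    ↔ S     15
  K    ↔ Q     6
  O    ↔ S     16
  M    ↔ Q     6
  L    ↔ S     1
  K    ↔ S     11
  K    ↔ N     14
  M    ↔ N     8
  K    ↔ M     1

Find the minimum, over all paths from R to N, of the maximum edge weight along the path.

14

A few of the R→N routes:
R-Q-M-K-P-N: max(14, 6, 1, 4, 6) = 14
R-Q-M-K-N: max(14, 6, 1, 14) = 14
R-Q-M-N: max(14, 6, 8) = 14
R-Q-M-K-S-L-P-N: max(14, 6, 1, 11, 1, 8, 6) = 14
R-Q-M-K-S-P-N: max(14, 6, 1, 11, 12, 6) = 14
The minimum achievable maximum is 14.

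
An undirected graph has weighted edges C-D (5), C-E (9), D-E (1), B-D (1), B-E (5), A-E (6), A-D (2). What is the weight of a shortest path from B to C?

Comparing a few candidate routes:
B - D - E - C: 1 + 1 + 9 = 11
B - D - C: 1 + 5 = 6
B - E - D - C: 5 + 1 + 5 = 11
Best route has total 6.

6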